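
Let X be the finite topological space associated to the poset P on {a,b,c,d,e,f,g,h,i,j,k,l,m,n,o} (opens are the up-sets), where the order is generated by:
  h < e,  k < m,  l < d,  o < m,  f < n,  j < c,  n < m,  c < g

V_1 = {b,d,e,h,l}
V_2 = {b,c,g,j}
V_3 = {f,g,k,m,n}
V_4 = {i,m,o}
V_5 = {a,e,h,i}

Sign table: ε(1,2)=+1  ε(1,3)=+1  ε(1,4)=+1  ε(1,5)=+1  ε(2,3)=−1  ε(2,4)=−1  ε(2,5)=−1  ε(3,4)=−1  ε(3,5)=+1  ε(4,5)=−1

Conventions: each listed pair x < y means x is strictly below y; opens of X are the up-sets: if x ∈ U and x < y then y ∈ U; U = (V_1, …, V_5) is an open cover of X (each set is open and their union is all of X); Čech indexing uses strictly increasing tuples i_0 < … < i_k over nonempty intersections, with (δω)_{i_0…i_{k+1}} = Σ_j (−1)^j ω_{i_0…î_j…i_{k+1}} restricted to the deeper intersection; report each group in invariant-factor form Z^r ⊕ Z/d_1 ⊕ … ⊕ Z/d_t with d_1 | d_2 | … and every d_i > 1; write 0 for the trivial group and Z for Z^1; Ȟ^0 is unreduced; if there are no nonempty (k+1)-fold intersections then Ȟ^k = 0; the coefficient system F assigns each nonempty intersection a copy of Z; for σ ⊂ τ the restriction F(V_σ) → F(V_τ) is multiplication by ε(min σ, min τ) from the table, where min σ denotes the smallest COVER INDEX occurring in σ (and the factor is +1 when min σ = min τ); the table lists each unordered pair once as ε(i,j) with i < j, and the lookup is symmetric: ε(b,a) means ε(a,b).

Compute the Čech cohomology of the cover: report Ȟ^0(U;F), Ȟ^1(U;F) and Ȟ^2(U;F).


Ȟ^0(U;F) ≅ 0,  Ȟ^1(U;F) ≅ Z/2,  Ȟ^2(U;F) ≅ 0

nonempty intersections:
  V12={b} V15={e,h} V23={g} V34={m} V45={i}
C dims 5,5; δ0: rk 5, SNF 1^4·2
Ȟ^0: (5−5)−0=0 ⇒ 0
Ȟ^1: (5−0)−5=0 plus torsion [2] ⇒ Z/2
Ȟ^2: (0−0)−0=0 ⇒ 0


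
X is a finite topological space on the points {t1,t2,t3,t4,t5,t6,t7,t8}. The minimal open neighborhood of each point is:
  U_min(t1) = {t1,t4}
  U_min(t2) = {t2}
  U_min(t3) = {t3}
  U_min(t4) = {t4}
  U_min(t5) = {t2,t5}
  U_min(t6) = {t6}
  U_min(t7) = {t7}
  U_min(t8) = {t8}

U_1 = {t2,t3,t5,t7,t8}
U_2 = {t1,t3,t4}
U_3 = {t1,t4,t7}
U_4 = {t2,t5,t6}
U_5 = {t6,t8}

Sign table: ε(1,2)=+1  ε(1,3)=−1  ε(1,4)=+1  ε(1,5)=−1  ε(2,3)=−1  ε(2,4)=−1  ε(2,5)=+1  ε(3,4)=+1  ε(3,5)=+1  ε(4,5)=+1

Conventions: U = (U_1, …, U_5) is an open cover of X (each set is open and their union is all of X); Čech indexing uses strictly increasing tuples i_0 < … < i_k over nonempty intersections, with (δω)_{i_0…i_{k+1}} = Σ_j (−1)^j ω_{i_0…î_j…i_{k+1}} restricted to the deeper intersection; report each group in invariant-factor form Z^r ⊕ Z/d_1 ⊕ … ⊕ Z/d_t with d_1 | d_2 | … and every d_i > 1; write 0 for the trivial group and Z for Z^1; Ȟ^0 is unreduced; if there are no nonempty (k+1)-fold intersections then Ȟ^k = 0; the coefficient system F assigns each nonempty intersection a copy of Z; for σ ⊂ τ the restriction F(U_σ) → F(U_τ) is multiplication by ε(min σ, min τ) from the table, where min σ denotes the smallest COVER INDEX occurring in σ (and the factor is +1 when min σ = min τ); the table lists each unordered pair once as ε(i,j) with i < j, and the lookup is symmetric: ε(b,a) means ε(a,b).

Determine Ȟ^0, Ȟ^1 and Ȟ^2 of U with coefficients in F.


Ȟ^0 ≅ 0, Ȟ^1 ≅ Z ⊕ Z/2, Ȟ^2 ≅ 0

intersection data:
  U12={t3} U13={t7} U14={t2,t5} U15={t8} U23={t1,t4} U45={t6}
C dims 5,6; δ0: rk 5, SNF 1^4·2
Ȟ^0 = (5 − 5) − 0 = 0, so Ȟ^0 ≅ 0
Ȟ^1 = (6 − 0) − 5 = 1 plus torsion [2], so Ȟ^1 ≅ Z ⊕ Z/2
Ȟ^2 = (0 − 0) − 0 = 0, so Ȟ^2 ≅ 0


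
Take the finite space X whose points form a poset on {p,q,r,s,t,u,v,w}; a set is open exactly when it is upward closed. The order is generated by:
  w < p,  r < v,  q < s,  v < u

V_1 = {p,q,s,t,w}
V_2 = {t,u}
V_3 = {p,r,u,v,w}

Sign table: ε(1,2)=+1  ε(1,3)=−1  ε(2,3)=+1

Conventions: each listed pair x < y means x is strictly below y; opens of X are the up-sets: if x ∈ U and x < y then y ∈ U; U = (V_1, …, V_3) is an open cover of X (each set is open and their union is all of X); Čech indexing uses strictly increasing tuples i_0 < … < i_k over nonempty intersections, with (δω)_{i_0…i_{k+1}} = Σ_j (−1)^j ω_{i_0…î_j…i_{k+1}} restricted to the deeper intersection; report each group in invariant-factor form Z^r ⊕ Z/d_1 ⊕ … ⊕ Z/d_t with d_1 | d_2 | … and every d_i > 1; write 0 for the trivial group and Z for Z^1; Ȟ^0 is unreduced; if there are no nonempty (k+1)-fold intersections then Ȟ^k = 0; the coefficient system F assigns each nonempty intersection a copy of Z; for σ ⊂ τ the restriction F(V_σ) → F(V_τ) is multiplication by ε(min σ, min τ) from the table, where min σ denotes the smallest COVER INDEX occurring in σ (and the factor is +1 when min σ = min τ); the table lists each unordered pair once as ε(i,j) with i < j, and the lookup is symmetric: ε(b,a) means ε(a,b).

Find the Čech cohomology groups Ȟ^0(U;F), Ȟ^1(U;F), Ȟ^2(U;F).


nonempty intersections:
  V12={t} V13={p,w} V23={u}
C dims 3,3; δ0: rk 3, SNF 1^2·2
Ȟ^0: (3−3)−0=0 ⇒ 0
Ȟ^1: (3−0)−3=0 plus torsion [2] ⇒ Z/2
Ȟ^2: (0−0)−0=0 ⇒ 0

Ȟ^0(U;F) ≅ 0, Ȟ^1(U;F) ≅ Z/2, Ȟ^2(U;F) ≅ 0


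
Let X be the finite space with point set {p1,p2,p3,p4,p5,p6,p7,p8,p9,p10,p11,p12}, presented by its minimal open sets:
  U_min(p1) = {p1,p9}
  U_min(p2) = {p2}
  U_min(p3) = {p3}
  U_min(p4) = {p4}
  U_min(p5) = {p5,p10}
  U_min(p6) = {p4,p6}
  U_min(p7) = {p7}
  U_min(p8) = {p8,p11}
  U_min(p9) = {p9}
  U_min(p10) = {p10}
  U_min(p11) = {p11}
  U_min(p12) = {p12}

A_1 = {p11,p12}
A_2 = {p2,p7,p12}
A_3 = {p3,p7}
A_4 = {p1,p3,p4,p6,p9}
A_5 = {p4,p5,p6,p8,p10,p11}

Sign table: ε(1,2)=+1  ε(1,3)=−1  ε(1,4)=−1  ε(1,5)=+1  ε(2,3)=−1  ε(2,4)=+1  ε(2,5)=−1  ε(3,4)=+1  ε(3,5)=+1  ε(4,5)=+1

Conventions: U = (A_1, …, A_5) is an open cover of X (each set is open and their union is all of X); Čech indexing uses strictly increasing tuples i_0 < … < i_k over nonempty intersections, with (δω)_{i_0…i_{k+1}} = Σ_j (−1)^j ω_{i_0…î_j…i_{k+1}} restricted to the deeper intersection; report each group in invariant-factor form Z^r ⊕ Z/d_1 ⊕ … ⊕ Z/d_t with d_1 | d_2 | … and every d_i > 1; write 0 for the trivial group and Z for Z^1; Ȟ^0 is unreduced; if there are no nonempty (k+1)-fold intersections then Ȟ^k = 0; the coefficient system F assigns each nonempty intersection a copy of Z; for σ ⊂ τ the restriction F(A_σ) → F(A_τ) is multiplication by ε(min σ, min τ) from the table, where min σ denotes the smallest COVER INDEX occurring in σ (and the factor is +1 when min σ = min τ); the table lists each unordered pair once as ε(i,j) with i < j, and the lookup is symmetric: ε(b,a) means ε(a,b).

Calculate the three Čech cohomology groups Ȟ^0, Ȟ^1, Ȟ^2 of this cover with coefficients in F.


Ȟ^0 ≅ 0, Ȟ^1 ≅ Z/2 and Ȟ^2 ≅ 0

intersection data:
  A12={p12} A15={p11} A23={p7} A34={p3} A45={p4,p6}
C dims 5,5; δ0: rk 5, SNF 1^4·2
Ȟ^0 = (5 − 5) − 0 = 0, so Ȟ^0 ≅ 0
Ȟ^1 = (5 − 0) − 5 = 0 plus torsion [2], so Ȟ^1 ≅ Z/2
Ȟ^2 = (0 − 0) − 0 = 0, so Ȟ^2 ≅ 0


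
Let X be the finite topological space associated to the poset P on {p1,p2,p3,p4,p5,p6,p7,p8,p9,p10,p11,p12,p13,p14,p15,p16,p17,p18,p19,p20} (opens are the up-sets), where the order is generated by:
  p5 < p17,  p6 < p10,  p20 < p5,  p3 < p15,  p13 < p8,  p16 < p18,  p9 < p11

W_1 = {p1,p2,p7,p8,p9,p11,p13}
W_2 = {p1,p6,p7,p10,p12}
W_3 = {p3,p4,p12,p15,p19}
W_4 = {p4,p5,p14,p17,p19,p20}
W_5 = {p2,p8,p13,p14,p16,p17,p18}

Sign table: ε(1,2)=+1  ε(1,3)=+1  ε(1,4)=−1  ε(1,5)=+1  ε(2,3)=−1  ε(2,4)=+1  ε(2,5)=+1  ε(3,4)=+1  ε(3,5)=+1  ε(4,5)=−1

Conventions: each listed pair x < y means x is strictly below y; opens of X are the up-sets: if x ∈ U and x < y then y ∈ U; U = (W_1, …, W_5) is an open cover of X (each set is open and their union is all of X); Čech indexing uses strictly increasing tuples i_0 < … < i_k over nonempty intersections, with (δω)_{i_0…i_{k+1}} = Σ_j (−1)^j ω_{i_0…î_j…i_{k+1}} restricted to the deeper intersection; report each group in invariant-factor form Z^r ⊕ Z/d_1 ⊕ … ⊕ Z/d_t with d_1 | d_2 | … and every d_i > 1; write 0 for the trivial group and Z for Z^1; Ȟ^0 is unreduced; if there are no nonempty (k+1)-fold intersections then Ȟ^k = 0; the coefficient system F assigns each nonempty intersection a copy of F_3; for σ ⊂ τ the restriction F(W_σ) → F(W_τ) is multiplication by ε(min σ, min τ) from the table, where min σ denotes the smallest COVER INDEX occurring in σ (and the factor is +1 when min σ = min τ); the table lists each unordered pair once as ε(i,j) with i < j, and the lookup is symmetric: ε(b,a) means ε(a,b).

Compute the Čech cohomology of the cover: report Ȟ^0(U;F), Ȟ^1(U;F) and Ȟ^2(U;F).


nonempty intersections:
  W12={p1,p7} W15={p2,p8,p13} W23={p12} W34={p4,p19} W45={p14,p17}
C dims 5,5; δ0: rk_F3 4
Ȟ^0: (5−4)−0=1 ⇒ Z/3
Ȟ^1: (5−0)−4=1 ⇒ Z/3
Ȟ^2: (0−0)−0=0 ⇒ 0

Ȟ^0(U;F) ≅ Z/3,  Ȟ^1(U;F) ≅ Z/3,  Ȟ^2(U;F) ≅ 0


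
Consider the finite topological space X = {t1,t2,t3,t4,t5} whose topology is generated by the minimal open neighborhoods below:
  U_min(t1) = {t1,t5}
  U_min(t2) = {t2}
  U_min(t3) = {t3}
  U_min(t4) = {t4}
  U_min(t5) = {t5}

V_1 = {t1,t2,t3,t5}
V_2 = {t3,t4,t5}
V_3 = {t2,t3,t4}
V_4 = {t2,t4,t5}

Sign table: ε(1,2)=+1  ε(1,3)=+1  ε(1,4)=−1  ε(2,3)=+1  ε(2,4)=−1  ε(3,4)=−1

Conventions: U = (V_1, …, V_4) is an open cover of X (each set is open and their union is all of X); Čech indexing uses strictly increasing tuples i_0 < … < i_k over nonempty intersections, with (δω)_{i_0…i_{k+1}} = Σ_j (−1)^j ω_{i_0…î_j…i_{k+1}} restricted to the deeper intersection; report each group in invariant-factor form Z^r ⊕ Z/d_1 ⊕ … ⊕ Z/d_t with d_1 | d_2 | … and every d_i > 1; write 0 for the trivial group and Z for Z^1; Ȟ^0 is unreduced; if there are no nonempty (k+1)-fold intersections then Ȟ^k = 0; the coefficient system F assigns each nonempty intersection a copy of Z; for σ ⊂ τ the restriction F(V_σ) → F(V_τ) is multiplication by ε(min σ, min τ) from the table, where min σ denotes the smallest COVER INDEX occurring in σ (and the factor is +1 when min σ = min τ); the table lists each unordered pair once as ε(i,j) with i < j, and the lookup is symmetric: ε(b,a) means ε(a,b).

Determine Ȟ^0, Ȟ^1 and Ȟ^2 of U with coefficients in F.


Ȟ^0 ≅ Z, Ȟ^1 ≅ 0 and Ȟ^2 ≅ Z

cover nerve:
  V12={t3,t5} V13={t2,t3} V14={t2,t5} V23={t3,t4} V24={t4,t5} V34={t2,t4}
  V123={t3} V124={t5} V134={t2} V234={t4}
C dims 4,6,4; δ0: rk 3, SNF 1^3; δ1: rk 3, SNF 1^3
Ȟ^0: (4−3)−0=1 ⇒ Z
Ȟ^1: (6−3)−3=0 ⇒ 0
Ȟ^2: (4−0)−3=1 ⇒ Z


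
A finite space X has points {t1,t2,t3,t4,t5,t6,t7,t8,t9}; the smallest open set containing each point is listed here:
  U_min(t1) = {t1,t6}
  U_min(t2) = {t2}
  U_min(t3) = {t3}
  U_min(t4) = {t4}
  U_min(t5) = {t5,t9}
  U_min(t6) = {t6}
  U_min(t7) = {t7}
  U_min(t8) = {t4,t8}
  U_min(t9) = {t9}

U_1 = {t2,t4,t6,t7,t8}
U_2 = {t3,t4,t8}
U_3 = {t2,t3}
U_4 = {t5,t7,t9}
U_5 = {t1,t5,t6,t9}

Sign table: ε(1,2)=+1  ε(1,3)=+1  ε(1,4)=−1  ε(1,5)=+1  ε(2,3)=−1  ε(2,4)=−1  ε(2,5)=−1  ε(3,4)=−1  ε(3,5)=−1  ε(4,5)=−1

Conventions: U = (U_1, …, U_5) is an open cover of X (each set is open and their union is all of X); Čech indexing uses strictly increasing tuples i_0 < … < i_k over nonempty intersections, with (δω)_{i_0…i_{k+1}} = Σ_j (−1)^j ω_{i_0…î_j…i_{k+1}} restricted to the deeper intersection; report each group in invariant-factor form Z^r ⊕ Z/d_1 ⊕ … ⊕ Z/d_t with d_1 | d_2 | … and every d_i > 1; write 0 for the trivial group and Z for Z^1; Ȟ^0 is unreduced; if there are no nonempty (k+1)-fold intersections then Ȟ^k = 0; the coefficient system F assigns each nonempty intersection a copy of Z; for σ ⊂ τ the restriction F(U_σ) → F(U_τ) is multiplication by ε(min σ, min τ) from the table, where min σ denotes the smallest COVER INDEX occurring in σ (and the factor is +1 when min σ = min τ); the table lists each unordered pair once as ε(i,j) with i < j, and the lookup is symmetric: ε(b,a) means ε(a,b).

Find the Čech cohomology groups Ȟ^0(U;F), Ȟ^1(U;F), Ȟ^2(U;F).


Ȟ^0 = 0, Ȟ^1 = Z ⊕ Z/2 and Ȟ^2 = 0

nonempty intersections:
  U12={t4,t8} U13={t2} U14={t7} U15={t6} U23={t3} U45={t5,t9}
C dims 5,6; δ0: rk 5, SNF 1^4·2
Ȟ^0: (5−5)−0=0 ⇒ 0
Ȟ^1: (6−0)−5=1 plus torsion [2] ⇒ Z ⊕ Z/2
Ȟ^2: (0−0)−0=0 ⇒ 0


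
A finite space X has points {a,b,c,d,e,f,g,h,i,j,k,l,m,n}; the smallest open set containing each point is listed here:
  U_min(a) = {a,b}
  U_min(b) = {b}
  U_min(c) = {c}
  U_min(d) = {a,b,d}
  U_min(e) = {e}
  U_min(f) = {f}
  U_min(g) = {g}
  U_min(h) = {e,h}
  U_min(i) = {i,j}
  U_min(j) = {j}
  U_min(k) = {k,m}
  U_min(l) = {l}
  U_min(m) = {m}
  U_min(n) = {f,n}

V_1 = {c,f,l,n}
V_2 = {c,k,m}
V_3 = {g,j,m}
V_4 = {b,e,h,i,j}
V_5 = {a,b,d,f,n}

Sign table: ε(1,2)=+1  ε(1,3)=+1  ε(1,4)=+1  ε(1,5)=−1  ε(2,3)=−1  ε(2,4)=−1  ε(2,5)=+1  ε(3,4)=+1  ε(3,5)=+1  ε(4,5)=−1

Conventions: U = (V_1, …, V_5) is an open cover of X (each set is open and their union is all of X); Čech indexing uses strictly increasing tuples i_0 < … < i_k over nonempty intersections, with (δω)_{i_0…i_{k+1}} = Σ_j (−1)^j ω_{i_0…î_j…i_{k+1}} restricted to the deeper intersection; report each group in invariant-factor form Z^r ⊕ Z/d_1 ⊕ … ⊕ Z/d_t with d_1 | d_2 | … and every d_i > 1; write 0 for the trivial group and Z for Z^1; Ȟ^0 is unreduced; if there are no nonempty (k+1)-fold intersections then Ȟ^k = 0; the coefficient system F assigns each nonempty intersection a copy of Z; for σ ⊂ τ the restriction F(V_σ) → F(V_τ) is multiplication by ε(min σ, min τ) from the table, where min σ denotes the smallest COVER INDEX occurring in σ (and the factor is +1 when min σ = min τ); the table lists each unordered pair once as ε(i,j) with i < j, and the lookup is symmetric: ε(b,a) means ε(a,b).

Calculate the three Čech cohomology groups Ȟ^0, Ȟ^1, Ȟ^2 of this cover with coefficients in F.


Ȟ^0 ≅ 0; Ȟ^1 ≅ Z/2; Ȟ^2 ≅ 0

intersection data:
  V12={c} V15={f,n} V23={m} V34={j} V45={b}
C dims 5,5; δ0: rk 5, SNF 1^4·2
Ȟ^0 = (5 − 5) − 0 = 0, so Ȟ^0 ≅ 0
Ȟ^1 = (5 − 0) − 5 = 0 plus torsion [2], so Ȟ^1 ≅ Z/2
Ȟ^2 = (0 − 0) − 0 = 0, so Ȟ^2 ≅ 0


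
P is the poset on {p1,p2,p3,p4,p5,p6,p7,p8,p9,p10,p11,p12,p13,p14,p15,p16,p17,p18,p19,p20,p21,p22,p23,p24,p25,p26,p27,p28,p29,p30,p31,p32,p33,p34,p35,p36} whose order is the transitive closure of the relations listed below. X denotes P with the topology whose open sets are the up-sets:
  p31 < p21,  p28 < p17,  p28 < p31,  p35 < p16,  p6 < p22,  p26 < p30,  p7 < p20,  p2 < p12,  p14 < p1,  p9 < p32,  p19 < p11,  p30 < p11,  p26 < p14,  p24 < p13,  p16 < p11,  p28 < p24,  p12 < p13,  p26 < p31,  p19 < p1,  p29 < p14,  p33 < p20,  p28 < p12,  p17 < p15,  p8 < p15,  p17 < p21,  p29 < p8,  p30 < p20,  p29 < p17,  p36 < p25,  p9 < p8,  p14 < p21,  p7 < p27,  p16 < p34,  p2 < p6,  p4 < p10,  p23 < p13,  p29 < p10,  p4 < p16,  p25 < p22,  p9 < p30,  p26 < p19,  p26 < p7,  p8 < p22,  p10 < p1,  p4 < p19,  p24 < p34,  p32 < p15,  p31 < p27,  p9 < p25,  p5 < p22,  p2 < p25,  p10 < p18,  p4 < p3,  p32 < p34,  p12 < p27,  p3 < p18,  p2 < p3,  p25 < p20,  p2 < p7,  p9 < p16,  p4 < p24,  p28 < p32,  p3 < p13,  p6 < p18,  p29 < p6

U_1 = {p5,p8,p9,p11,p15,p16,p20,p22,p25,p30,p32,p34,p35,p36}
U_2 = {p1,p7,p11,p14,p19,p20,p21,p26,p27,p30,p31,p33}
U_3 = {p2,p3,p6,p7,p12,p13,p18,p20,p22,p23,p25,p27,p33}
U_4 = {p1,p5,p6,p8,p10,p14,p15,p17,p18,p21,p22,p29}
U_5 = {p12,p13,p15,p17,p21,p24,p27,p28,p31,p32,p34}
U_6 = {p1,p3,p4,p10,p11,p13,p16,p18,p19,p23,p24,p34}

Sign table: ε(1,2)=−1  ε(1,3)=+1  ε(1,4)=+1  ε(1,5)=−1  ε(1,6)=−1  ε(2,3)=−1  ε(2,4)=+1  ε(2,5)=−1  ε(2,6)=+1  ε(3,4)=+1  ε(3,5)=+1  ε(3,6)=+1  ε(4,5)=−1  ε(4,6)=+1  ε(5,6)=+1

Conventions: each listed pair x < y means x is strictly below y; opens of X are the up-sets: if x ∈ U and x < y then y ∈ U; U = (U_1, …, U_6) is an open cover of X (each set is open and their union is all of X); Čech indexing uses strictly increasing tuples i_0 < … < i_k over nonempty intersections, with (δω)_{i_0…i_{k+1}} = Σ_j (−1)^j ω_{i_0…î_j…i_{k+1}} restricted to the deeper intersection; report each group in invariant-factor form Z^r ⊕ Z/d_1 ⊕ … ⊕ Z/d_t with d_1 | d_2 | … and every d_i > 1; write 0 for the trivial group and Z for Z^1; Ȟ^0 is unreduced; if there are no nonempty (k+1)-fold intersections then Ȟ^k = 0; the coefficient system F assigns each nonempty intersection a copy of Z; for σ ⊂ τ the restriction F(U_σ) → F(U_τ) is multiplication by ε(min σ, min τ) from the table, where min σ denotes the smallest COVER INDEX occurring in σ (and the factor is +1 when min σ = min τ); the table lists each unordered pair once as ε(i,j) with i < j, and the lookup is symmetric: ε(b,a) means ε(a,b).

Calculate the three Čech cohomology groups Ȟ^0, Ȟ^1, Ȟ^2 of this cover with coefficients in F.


Ȟ^0(U;F) ≅ 0, Ȟ^1(U;F) ≅ Z/2, Ȟ^2(U;F) ≅ Z

nonempty overlaps:
  U12={p11,p20,p30} U13={p20,p22,p25} U14={p5,p8,p15,p22} U15={p15,p32,p34} U16={p11,p16,p34} U23={p7,p20,p27,p33} U24={p1,p14,p21} U25={p21,p27,p31} U26={p1,p11,p19} U34={p6,p18,p22} U35={p12,p13,p27} U36={p3,p13,p18,p23} U45={p15,p17,p21} U46={p1,p10,p18} U56={p13,p24,p34}
  U123={p20} U126={p11} U134={p22} U145={p15} U156={p34} U235={p27} U245={p21} U246={p1} U346={p18} U356={p13}
C dims 6,15,10; δ0: rk 6, SNF 1^5·2; δ1: rk 9, SNF 1^9
degree 0: 6−6−0 = 0 → Ȟ^0 ≅ 0
degree 1: 15−9−6 = 0 plus torsion [2] → Ȟ^1 ≅ Z/2
degree 2: 10−0−9 = 1 → Ȟ^2 ≅ Z


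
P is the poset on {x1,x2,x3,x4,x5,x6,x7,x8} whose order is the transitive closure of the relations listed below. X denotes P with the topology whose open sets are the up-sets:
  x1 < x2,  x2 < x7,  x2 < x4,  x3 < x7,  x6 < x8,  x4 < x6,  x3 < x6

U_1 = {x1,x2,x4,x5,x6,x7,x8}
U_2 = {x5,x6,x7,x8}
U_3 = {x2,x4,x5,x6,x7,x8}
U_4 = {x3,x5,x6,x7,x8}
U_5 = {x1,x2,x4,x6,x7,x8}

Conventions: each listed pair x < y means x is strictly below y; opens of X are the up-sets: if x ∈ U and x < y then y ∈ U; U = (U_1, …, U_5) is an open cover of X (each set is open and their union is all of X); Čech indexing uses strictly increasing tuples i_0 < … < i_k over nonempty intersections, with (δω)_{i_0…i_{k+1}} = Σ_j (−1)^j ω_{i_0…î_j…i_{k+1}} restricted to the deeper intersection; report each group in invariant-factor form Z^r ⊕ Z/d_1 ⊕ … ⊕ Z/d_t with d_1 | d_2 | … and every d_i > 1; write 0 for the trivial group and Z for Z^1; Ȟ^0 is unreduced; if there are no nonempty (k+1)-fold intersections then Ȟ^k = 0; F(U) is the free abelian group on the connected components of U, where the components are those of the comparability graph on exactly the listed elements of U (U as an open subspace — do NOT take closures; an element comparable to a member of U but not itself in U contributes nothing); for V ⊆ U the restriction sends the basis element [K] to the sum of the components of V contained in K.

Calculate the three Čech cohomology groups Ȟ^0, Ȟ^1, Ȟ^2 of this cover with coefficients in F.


nonempty overlaps:
  U12={x5,x6,x7,x8} U13={x2,x4,x5,x6,x7,x8} U14={x5,x6,x7,x8} U15={x1,x2,x4,x6,x7,x8} U23={x5,x6,x7,x8} U24={x5,x6,x7,x8} U25={x6,x7,x8} U34={x5,x6,x7,x8} U35={x2,x4,x6,x7,x8} U45={x6,x7,x8}
  U123={x5,x6,x7,x8} U124={x5,x6,x7,x8} U125={x6,x7,x8} U134={x5,x6,x7,x8} U135={x2,x4,x6,x7,x8} U145={x6,x7,x8} U234={x5,x6,x7,x8} U235={x6,x7,x8} U245={x6,x7,x8} U345={x6,x7,x8}
  U1234={x5,x6,x7,x8} U1235={x6,x7,x8} U1245={x6,x7,x8} U1345={x6,x7,x8} U2345={x6,x7,x8}
  U12345={x6,x7,x8}
components per intersection:
  U1: {x1,x2,x4,x6,x7,x8} {x5}
  U2: {x5} {x6,x8} {x7}
  U3: {x2,x4,x6,x7,x8} {x5}
  U4: {x3,x6,x7,x8} {x5}
  U5: {x1,x2,x4,x6,x7,x8}
  U12: {x5} {x6,x8} {x7}
  U13: {x2,x4,x6,x7,x8} {x5}
  U14: {x5} {x6,x8} {x7}
  U15: {x1,x2,x4,x6,x7,x8}
  U23: {x5} {x6,x8} {x7}
  U24: {x5} {x6,x8} {x7}
  U25: {x6,x8} {x7}
  U34: {x5} {x6,x8} {x7}
  U35: {x2,x4,x6,x7,x8}
  U45: {x6,x8} {x7}
  U123: {x5} {x6,x8} {x7}
  U124: {x5} {x6,x8} {x7}
  U125: {x6,x8} {x7}
  U134: {x5} {x6,x8} {x7}
  U135: {x2,x4,x6,x7,x8}
  U145: {x6,x8} {x7}
  U234: {x5} {x6,x8} {x7}
  U235: {x6,x8} {x7}
  U245: {x6,x8} {x7}
  U345: {x6,x8} {x7}
  U1234: {x5} {x6,x8} {x7}
  U1235: {x6,x8} {x7}
  U1245: {x6,x8} {x7}
  U1345: {x6,x8} {x7}
  U2345: {x6,x8} {x7}
  U12345: {x6,x8} {x7}
C dims 10,23,23,11; δ0: rk 8, SNF 1^8; δ1: rk 14, SNF 1^14; δ2: rk 9, SNF 1^9
degree 0: 10−8−0 = 2 → Ȟ^0 ≅ Z^2
degree 1: 23−14−8 = 1 → Ȟ^1 ≅ Z
degree 2: 23−9−14 = 0 → Ȟ^2 ≅ 0

Ȟ^0(U;F) ≅ Z^2,  Ȟ^1(U;F) ≅ Z,  Ȟ^2(U;F) ≅ 0


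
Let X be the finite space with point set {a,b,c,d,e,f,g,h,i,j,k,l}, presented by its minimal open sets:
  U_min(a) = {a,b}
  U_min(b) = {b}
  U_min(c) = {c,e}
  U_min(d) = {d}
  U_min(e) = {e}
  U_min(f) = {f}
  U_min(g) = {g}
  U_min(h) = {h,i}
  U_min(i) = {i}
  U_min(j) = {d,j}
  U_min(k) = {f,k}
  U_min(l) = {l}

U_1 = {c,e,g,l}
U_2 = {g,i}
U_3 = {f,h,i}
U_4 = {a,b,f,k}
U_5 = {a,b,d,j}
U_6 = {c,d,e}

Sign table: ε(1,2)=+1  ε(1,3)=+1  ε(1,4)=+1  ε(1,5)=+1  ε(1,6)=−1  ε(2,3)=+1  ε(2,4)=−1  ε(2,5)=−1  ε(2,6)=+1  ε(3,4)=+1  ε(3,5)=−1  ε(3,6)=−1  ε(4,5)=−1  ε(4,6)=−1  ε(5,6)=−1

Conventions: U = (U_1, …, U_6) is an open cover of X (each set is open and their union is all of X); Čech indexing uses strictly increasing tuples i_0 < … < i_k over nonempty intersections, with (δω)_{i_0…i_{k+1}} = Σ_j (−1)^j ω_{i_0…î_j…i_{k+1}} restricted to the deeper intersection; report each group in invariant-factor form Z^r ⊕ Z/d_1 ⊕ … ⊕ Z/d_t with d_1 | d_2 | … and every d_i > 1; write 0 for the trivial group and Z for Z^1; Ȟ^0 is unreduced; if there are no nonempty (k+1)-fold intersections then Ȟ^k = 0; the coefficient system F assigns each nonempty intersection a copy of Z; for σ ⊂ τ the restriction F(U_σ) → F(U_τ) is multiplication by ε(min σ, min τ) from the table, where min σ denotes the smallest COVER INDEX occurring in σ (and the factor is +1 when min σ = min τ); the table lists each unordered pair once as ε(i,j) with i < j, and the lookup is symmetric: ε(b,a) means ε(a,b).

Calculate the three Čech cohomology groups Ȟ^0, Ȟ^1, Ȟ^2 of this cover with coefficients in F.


Ȟ^0 ≅ 0; Ȟ^1 ≅ Z/2; Ȟ^2 ≅ 0

nonempty overlaps:
  U12={g} U16={c,e} U23={i} U34={f} U45={a,b} U56={d}
C dims 6,6; δ0: rk 6, SNF 1^5·2
degree 0: 6−6−0 = 0 → Ȟ^0 ≅ 0
degree 1: 6−0−6 = 0 plus torsion [2] → Ȟ^1 ≅ Z/2
degree 2: 0−0−0 = 0 → Ȟ^2 ≅ 0


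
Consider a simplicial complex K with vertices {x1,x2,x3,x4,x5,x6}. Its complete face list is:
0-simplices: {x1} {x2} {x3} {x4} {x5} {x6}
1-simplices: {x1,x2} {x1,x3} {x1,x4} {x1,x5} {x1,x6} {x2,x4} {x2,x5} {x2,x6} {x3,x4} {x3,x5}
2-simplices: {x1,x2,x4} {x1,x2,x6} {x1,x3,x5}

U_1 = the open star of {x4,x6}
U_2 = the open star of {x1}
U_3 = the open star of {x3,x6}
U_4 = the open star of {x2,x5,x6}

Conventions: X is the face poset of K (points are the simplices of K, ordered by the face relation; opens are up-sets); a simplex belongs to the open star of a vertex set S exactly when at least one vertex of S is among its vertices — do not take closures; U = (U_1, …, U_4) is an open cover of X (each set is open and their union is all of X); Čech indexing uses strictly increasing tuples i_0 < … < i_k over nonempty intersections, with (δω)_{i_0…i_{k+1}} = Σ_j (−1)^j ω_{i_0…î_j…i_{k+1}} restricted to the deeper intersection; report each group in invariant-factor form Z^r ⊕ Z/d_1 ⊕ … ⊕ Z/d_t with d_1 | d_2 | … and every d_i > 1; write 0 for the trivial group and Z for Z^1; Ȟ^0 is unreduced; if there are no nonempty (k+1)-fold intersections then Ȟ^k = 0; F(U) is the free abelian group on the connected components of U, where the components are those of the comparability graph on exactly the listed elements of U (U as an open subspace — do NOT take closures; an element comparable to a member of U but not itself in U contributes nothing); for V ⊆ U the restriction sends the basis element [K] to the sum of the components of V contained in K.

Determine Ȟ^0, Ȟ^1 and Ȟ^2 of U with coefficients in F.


nonempty overlaps:
  U1={{x4},{x6},{x1,x4},{x1,x6},{x2,x4},{x2,x6},{x3,x4},{x1,x2,x4},{x1,x2,x6}} U2={{x1},{x1,x2},{x1,x3},{x1,x4},{x1,x5},{x1,x6},{x1,x2,x4},{x1,x2,x6},{x1,x3,x5}} U3={{x3},{x6},{x1,x3},{x1,x6},{x2,x6},{x3,x4},{x3,x5},{x1,x2,x6},{x1,x3,x5}} U4={{x2},{x5},{x6},{x1,x2},{x1,x5},{x1,x6},{x2,x4},{x2,x5},{x2,x6},{x3,x5},{x1,x2,x4},{x1,x2,x6},{x1,x3,x5}}
  U12={{x1,x4},{x1,x6},{x1,x2,x4},{x1,x2,x6}} U13={{x6},{x1,x6},{x2,x6},{x3,x4},{x1,x2,x6}} U14={{x6},{x1,x6},{x2,x4},{x2,x6},{x1,x2,x4},{x1,x2,x6}} U23={{x1,x3},{x1,x6},{x1,x2,x6},{x1,x3,x5}} U24={{x1,x2},{x1,x5},{x1,x6},{x1,x2,x4},{x1,x2,x6},{x1,x3,x5}} U34={{x6},{x1,x6},{x2,x6},{x3,x5},{x1,x2,x6},{x1,x3,x5}}
  U123={{x1,x6},{x1,x2,x6}} U124={{x1,x6},{x1,x2,x4},{x1,x2,x6}} U134={{x6},{x1,x6},{x2,x6},{x1,x2,x6}} U234={{x1,x6},{x1,x2,x6},{x1,x3,x5}}
  U1234={{x1,x6},{x1,x2,x6}}
components per intersection:
  U1: {{x4},{x1,x4},{x2,x4},{x3,x4},{x1,x2,x4}} {{x6},{x1,x6},{x2,x6},{x1,x2,x6}}
  U2: {{x1},{x1,x2},{x1,x3},{x1,x4},{x1,x5},{x1,x6},{x1,x2,x4},{x1,x2,x6},{x1,x3,x5}}
  U3: {{x3},{x1,x3},{x3,x4},{x3,x5},{x1,x3,x5}} {{x6},{x1,x6},{x2,x6},{x1,x2,x6}}
  U4: {{x2},{x5},{x6},{x1,x2},{x1,x5},{x1,x6},{x2,x4},{x2,x5},{x2,x6},{x3,x5},{x1,x2,x4},{x1,x2,x6},{x1,x3,x5}}
  U12: {{x1,x4},{x1,x2,x4}} {{x1,x6},{x1,x2,x6}}
  U13: {{x6},{x1,x6},{x2,x6},{x1,x2,x6}} {{x3,x4}}
  U14: {{x6},{x1,x6},{x2,x6},{x1,x2,x6}} {{x2,x4},{x1,x2,x4}}
  U23: {{x1,x3},{x1,x3,x5}} {{x1,x6},{x1,x2,x6}}
  U24: {{x1,x2},{x1,x6},{x1,x2,x4},{x1,x2,x6}} {{x1,x5},{x1,x3,x5}}
  U34: {{x6},{x1,x6},{x2,x6},{x1,x2,x6}} {{x3,x5},{x1,x3,x5}}
  U123: {{x1,x6},{x1,x2,x6}}
  U124: {{x1,x6},{x1,x2,x6}} {{x1,x2,x4}}
  U134: {{x6},{x1,x6},{x2,x6},{x1,x2,x6}}
  U234: {{x1,x6},{x1,x2,x6}} {{x1,x3,x5}}
  U1234: {{x1,x6},{x1,x2,x6}}
C dims 6,12,6,1; δ0: rk 5, SNF 1^5; δ1: rk 5, SNF 1^5; δ2: rk 1, SNF 1^1
degree 0: 6−5−0 = 1 → Ȟ^0 ≅ Z
degree 1: 12−5−5 = 2 → Ȟ^1 ≅ Z^2
degree 2: 6−1−5 = 0 → Ȟ^2 ≅ 0

Ȟ^0 = Z, Ȟ^1 = Z^2 and Ȟ^2 = 0


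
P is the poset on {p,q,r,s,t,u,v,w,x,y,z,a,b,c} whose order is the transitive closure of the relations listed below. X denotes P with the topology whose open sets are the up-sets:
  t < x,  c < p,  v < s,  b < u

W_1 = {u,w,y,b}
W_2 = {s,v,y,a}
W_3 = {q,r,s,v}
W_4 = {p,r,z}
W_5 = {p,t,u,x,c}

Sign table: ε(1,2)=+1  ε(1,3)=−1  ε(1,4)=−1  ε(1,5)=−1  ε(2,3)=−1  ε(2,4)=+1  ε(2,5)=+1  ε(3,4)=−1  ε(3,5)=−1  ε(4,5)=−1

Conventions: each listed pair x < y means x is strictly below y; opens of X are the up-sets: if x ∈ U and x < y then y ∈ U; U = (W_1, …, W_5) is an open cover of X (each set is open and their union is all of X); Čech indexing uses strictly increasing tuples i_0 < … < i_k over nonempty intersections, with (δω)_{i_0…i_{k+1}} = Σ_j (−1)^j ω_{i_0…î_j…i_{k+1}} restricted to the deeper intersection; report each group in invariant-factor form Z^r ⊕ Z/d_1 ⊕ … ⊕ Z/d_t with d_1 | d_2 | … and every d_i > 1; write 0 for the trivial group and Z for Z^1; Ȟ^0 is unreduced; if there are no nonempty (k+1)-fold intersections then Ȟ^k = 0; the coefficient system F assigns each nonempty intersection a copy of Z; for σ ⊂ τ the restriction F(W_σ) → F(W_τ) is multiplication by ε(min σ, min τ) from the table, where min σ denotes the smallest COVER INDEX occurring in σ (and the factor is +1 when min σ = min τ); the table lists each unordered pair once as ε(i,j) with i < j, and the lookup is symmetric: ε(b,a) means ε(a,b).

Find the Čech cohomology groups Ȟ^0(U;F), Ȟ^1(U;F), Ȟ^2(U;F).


Ȟ^0 = Z; Ȟ^1 = Z; Ȟ^2 = 0

nerve of the cover:
  W12={y} W15={u} W23={s,v} W34={r} W45={p}
C dims 5,5; δ0: rk 4, SNF 1^4
Ȟ^0 = (5 − 4) − 0 = 1, so Ȟ^0 ≅ Z
Ȟ^1 = (5 − 0) − 4 = 1, so Ȟ^1 ≅ Z
Ȟ^2 = (0 − 0) − 0 = 0, so Ȟ^2 ≅ 0


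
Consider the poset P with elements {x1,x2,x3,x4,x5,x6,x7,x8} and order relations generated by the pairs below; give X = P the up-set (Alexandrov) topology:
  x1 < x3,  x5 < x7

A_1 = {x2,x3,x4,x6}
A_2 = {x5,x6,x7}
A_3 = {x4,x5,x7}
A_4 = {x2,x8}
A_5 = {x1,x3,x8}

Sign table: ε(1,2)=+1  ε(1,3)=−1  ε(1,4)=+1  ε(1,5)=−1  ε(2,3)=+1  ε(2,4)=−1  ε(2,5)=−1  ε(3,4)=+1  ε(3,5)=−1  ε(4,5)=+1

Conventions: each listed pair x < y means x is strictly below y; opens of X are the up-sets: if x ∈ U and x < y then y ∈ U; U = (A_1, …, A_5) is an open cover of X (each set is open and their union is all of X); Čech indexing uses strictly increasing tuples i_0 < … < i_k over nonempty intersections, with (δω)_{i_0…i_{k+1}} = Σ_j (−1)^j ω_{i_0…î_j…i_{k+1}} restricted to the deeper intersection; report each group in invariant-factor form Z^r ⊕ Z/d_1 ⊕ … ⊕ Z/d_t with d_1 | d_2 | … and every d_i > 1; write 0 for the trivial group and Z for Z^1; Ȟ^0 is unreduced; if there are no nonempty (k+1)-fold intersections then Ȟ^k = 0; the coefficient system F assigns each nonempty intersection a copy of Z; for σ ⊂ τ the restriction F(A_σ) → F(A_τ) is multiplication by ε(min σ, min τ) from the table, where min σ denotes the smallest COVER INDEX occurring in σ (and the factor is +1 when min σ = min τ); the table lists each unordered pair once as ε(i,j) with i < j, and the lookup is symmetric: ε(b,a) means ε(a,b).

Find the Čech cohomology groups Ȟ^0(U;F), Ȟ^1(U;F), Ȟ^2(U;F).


nonempty intersections:
  A12={x6} A13={x4} A14={x2} A15={x3} A23={x5,x7} A45={x8}
C dims 5,6; δ0: rk 5, SNF 1^4·2
Ȟ^0: (5−5)−0=0 ⇒ 0
Ȟ^1: (6−0)−5=1 plus torsion [2] ⇒ Z ⊕ Z/2
Ȟ^2: (0−0)−0=0 ⇒ 0

Ȟ^0 = 0, Ȟ^1 = Z ⊕ Z/2, Ȟ^2 = 0


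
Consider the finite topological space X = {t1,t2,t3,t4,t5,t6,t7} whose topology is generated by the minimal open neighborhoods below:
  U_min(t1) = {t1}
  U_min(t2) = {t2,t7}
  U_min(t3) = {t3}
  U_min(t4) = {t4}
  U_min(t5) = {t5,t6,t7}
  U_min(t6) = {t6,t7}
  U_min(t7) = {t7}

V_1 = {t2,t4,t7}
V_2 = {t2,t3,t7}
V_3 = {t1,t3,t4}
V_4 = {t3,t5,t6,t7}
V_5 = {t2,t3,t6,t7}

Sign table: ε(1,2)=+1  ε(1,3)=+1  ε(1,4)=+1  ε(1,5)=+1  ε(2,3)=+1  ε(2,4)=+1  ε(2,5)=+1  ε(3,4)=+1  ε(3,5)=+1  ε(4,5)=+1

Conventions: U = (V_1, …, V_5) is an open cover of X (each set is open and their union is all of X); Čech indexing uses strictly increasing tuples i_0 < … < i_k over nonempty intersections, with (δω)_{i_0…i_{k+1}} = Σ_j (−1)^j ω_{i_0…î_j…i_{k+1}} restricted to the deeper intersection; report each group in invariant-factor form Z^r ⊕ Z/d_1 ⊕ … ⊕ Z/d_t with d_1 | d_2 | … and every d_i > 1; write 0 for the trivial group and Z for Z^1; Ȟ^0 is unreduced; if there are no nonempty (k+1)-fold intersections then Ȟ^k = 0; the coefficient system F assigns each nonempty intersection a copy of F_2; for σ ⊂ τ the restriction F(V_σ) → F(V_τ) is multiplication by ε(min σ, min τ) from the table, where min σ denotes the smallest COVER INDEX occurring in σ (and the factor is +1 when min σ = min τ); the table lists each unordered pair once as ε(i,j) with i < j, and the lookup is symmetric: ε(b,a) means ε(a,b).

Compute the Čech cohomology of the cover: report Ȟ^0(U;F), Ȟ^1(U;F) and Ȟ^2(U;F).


nonempty intersections:
  V12={t2,t7} V13={t4} V14={t7} V15={t2,t7} V23={t3} V24={t3,t7} V25={t2,t3,t7} V34={t3} V35={t3} V45={t3,t6,t7}
  V124={t7} V125={t2,t7} V145={t7} V234={t3} V235={t3} V245={t3,t7} V345={t3}
  V1245={t7} V2345={t3}
C dims 5,10,7,2; δ0: rk_F2 4; δ1: rk_F2 5; δ2: rk_F2 2
Ȟ^0: (5−4)−0=1 ⇒ Z/2
Ȟ^1: (10−5)−4=1 ⇒ Z/2
Ȟ^2: (7−2)−5=0 ⇒ 0

Ȟ^0 ≅ Z/2,  Ȟ^1 ≅ Z/2,  Ȟ^2 ≅ 0


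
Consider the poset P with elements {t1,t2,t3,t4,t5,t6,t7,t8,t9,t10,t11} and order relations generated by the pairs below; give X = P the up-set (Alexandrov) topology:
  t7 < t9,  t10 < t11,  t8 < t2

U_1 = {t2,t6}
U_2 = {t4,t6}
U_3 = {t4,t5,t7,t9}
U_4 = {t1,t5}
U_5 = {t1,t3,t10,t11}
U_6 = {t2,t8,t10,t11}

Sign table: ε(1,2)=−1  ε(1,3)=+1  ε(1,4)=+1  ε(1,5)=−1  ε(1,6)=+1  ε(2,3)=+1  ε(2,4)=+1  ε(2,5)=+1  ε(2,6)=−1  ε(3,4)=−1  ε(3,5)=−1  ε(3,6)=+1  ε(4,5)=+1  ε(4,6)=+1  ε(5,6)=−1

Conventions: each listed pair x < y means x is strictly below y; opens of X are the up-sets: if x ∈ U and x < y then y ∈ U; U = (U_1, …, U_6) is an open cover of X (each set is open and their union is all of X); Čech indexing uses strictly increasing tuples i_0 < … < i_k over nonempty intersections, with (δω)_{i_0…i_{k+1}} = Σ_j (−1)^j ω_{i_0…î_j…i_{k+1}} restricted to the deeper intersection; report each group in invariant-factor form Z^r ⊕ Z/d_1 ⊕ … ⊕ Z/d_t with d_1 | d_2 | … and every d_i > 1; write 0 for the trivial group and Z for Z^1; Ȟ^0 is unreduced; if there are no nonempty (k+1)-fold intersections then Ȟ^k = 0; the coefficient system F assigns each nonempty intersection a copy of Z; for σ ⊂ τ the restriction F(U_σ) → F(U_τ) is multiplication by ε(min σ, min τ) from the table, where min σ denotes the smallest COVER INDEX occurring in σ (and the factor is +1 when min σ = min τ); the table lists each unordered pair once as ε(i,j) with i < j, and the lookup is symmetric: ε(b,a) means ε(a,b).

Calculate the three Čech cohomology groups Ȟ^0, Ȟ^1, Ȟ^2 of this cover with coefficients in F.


Ȟ^0 ≅ 0, Ȟ^1 ≅ Z/2, Ȟ^2 ≅ 0

nerve of the cover:
  U12={t6} U16={t2} U23={t4} U34={t5} U45={t1} U56={t10,t11}
C dims 6,6; δ0: rk 6, SNF 1^5·2
Ȟ^0 = (6 − 6) − 0 = 0, so Ȟ^0 ≅ 0
Ȟ^1 = (6 − 0) − 6 = 0 plus torsion [2], so Ȟ^1 ≅ Z/2
Ȟ^2 = (0 − 0) − 0 = 0, so Ȟ^2 ≅ 0


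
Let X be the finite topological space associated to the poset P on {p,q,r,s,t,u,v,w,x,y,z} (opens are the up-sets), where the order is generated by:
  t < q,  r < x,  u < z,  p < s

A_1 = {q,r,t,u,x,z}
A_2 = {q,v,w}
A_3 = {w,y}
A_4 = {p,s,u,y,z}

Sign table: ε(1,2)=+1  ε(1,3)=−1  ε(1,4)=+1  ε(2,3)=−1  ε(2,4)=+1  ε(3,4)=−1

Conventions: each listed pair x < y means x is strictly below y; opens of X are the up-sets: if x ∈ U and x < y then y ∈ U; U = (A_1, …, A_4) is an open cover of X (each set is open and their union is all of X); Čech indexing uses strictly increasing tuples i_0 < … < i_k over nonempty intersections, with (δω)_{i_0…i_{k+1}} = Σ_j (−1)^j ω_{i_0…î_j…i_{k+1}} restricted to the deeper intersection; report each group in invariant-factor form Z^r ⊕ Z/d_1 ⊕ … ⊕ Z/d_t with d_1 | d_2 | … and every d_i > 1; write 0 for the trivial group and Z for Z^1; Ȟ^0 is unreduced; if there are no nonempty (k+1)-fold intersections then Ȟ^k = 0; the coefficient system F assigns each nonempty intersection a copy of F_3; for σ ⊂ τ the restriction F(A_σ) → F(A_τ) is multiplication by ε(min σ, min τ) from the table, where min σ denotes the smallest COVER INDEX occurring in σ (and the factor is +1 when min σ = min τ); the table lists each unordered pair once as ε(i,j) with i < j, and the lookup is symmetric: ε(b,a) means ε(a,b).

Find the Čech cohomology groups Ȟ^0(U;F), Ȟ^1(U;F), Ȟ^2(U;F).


Ȟ^0 ≅ Z/3, Ȟ^1 ≅ Z/3 and Ȟ^2 ≅ 0

nonempty overlaps:
  A12={q} A14={u,z} A23={w} A34={y}
C dims 4,4; δ0: rk_F3 3
degree 0: 4−3−0 = 1 → Ȟ^0 ≅ Z/3
degree 1: 4−0−3 = 1 → Ȟ^1 ≅ Z/3
degree 2: 0−0−0 = 0 → Ȟ^2 ≅ 0


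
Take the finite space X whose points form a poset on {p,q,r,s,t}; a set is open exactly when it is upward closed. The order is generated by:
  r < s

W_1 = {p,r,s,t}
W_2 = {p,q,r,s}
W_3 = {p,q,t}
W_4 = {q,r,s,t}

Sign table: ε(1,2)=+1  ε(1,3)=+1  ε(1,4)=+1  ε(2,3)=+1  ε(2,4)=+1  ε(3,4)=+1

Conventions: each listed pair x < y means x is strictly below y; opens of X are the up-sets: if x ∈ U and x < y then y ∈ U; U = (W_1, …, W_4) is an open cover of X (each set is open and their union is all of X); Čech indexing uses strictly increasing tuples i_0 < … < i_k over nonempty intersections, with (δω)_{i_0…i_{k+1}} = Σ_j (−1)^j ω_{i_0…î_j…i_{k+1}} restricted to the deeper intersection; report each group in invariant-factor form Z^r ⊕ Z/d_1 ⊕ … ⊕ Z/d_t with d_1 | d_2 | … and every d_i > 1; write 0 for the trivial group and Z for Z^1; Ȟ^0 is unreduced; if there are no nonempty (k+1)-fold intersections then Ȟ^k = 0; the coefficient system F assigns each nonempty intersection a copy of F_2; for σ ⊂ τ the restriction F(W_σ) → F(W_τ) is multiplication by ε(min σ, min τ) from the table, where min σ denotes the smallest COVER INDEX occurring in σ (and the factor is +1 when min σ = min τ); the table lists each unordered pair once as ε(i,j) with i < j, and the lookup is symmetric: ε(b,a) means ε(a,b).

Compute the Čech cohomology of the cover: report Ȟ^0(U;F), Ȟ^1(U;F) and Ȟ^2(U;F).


cover nerve:
  W12={p,r,s} W13={p,t} W14={r,s,t} W23={p,q} W24={q,r,s} W34={q,t}
  W123={p} W124={r,s} W134={t} W234={q}
C dims 4,6,4; δ0: rk_F2 3; δ1: rk_F2 3
Ȟ^0: (4−3)−0=1 ⇒ Z/2
Ȟ^1: (6−3)−3=0 ⇒ 0
Ȟ^2: (4−0)−3=1 ⇒ Z/2

Ȟ^0(U;F) ≅ Z/2, Ȟ^1(U;F) ≅ 0 and Ȟ^2(U;F) ≅ Z/2


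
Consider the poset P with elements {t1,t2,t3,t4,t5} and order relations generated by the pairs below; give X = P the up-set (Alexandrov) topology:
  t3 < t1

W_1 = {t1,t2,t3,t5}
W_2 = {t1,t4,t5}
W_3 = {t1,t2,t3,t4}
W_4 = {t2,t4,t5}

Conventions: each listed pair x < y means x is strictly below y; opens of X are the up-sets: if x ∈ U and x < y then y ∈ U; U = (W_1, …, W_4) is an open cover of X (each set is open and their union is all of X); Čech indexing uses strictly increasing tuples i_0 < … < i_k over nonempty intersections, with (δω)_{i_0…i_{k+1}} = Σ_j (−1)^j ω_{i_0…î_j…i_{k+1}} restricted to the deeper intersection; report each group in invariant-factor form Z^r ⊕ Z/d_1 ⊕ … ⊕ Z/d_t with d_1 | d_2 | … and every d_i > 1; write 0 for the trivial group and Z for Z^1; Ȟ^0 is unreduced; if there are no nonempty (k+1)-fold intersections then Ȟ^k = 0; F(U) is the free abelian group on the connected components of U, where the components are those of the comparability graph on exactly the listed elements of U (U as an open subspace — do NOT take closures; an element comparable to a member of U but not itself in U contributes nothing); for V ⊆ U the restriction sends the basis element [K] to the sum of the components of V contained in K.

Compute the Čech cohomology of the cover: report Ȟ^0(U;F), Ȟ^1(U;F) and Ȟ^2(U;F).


nerve simplices:
  W12={t1,t5} W13={t1,t2,t3} W14={t2,t5} W23={t1,t4} W24={t4,t5} W34={t2,t4}
  W123={t1} W124={t5} W134={t2} W234={t4}
components per intersection:
  W1: {t1,t3} {t2} {t5}
  W2: {t1} {t4} {t5}
  W3: {t1,t3} {t2} {t4}
  W4: {t2} {t4} {t5}
  W12: {t1} {t5}
  W13: {t1,t3} {t2}
  W14: {t2} {t5}
  W23: {t1} {t4}
  W24: {t4} {t5}
  W34: {t2} {t4}
  W123: {t1}
  W124: {t5}
  W134: {t2}
  W234: {t4}
C dims 12,12,4; δ0: rk 8, SNF 1^8; δ1: rk 4, SNF 1^4
degree 0: 12−8−0 = 4 → Ȟ^0 ≅ Z^4
degree 1: 12−4−8 = 0 → Ȟ^1 ≅ 0
degree 2: 4−0−4 = 0 → Ȟ^2 ≅ 0

Ȟ^0(U;F) ≅ Z^4; Ȟ^1(U;F) ≅ 0; Ȟ^2(U;F) ≅ 0


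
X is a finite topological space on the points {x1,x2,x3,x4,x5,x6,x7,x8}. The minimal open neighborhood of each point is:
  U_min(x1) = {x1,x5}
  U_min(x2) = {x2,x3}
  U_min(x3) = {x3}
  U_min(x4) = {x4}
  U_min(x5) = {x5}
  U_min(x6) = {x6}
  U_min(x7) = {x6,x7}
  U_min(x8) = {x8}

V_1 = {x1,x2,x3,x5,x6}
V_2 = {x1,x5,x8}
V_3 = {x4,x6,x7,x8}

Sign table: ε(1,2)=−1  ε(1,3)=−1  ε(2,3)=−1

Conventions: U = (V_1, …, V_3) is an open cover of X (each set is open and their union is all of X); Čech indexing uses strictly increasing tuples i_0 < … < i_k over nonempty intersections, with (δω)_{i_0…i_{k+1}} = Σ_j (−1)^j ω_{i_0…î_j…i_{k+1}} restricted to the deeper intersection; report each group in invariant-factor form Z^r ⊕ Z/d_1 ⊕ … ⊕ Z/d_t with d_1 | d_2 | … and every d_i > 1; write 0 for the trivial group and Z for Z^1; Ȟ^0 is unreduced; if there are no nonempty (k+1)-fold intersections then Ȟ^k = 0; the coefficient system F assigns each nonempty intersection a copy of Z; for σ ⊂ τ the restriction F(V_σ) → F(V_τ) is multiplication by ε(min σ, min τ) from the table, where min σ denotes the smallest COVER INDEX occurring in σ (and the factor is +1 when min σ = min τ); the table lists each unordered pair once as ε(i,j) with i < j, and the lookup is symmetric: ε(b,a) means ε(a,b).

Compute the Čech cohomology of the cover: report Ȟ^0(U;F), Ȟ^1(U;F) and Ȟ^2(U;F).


nonempty overlaps:
  V12={x1,x5} V13={x6} V23={x8}
C dims 3,3; δ0: rk 3, SNF 1^2·2
degree 0: 3−3−0 = 0 → Ȟ^0 ≅ 0
degree 1: 3−0−3 = 0 plus torsion [2] → Ȟ^1 ≅ Z/2
degree 2: 0−0−0 = 0 → Ȟ^2 ≅ 0

Ȟ^0 = 0,  Ȟ^1 = Z/2,  Ȟ^2 = 0
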